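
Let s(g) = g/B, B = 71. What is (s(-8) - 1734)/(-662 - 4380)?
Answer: 61561/178991 ≈ 0.34393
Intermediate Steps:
s(g) = g/71
(s(-8) - 1734)/(-662 - 4380) = ((1/71)*(-8) - 1734)/(-662 - 4380) = (-8/71 - 1734)/(-5042) = -123122/71*(-1/5042) = 61561/178991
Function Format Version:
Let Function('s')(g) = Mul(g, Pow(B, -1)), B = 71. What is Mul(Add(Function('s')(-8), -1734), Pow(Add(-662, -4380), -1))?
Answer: Rational(61561, 178991) ≈ 0.34393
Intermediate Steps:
Function('s')(g) = Mul(Rational(1, 71), g) (Function('s')(g) = Mul(g, Pow(71, -1)) = Mul(g, Rational(1, 71)) = Mul(Rational(1, 71), g))
Mul(Add(Function('s')(-8), -1734), Pow(Add(-662, -4380), -1)) = Mul(Add(Mul(Rational(1, 71), -8), -1734), Pow(Add(-662, -4380), -1)) = Mul(Add(Rational(-8, 71), -1734), Pow(-5042, -1)) = Mul(Rational(-123122, 71), Rational(-1, 5042)) = Rational(61561, 178991)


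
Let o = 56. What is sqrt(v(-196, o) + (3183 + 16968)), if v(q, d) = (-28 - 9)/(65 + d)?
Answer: sqrt(2438234)/11 ≈ 141.95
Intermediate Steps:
v(q, d) = -37/(65 + d)
sqrt(v(-196, o) + (3183 + 16968)) = sqrt(-37/(65 + 56) + (3183 + 16968)) = sqrt(-37/121 + 20151) = sqrt(2438234/121) = sqrt(2438234)/11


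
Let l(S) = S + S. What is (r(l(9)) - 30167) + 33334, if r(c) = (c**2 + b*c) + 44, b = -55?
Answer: 2545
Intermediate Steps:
l(S) = 2*S
r(c) = 44 + c**2 - 55*c (r(c) = (c**2 - 55*c) + 44 = 44 + c**2 - 55*c)
(r(l(9)) - 30167) + 33334 = ((44 + (2*9)**2 - 110*9) - 30167) + 33334 = ((44 + 18**2 - 55*18) - 30167) + 33334 = ((44 + 324 - 990) - 30167) + 33334 = (-622 - 30167) + 33334 = -30789 + 33334 = 2545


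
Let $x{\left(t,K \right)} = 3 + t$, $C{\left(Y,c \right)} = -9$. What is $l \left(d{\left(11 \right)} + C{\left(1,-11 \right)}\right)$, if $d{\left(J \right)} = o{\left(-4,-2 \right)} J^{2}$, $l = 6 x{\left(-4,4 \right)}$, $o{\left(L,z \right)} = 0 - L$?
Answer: $-2850$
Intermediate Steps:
$o{\left(L,z \right)} = - L$
$l = -6$ ($l = 6 \left(3 - 4\right) = 6 \left(-1\right) = -6$)
$d{\left(J \right)} = 4 J^{2}$ ($d{\left(J \right)} = \left(-1\right) \left(-4\right) J^{2} = 4 J^{2}$)
$l \left(d{\left(11 \right)} + C{\left(1,-11 \right)}\right) = - 6 \left(4 \cdot 11^{2} - 9\right) = - 6 \left(4 \cdot 121 - 9\right) = - 6 \left(484 - 9\right) = \left(-6\right) 475 = -2850$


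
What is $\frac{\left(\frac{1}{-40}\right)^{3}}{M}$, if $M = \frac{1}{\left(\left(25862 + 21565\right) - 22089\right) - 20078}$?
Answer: $- \frac{263}{3200} \approx -0.082188$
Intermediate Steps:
$M = \frac{1}{5260}$ ($M = \frac{1}{\left(47427 - 22089\right) - 20078} = \frac{1}{25338 - 20078} = \frac{1}{5260} \approx 0.00019011$)
$\frac{\left(\frac{1}{-40}\right)^{3}}{M} = \left(\frac{1}{-40}\right)^{3} \frac{1}{\frac{1}{5260}} = \left(- \frac{1}{40}\right)^{3} \cdot 5260 = \left(- \frac{1}{64000}\right) 5260 = - \frac{263}{3200}$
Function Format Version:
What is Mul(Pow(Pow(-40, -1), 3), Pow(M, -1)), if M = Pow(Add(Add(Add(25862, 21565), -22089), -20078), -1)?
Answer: Rational(-263, 3200) ≈ -0.082188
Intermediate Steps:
M = Rational(1, 5260) (M = Pow(Add(Add(47427, -22089), -20078), -1) = Pow(Add(25338, -20078), -1) = Pow(5260, -1) = Rational(1, 5260) ≈ 0.00019011)
Mul(Pow(Pow(-40, -1), 3), Pow(M, -1)) = Mul(Pow(Pow(-40, -1), 3), Pow(Rational(1, 5260), -1)) = Mul(Pow(Rational(-1, 40), 3), 5260) = Mul(Rational(-1, 64000), 5260) = Rational(-263, 3200)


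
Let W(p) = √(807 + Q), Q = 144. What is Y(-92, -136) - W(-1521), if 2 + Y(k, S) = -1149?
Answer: -1151 - √951 ≈ -1181.8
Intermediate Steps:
Y(k, S) = -1151 (Y(k, S) = -2 - 1149 = -1151)
W(p) = √951 (W(p) = √(807 + 144) = √951)
Y(-92, -136) - W(-1521) = -1151 - √951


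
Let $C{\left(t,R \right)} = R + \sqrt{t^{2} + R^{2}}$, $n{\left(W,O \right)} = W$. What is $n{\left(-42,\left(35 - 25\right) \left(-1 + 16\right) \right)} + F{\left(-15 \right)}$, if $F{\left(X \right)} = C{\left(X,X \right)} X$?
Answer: $183 - 225 \sqrt{2} \approx -135.2$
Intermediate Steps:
$C{\left(t,R \right)} = R + \sqrt{R^{2} + t^{2}}$
$F{\left(X \right)} = X \left(X + \sqrt{2} \sqrt{X^{2}}\right)$ ($F{\left(X \right)} = \left(X + \sqrt{X^{2} + X^{2}}\right) X = \left(X + \sqrt{2 X^{2}}\right) X = \left(X + \sqrt{2} \sqrt{X^{2}}\right) X = X \left(X + \sqrt{2} \sqrt{X^{2}}\right)$)
$n{\left(-42,\left(35 - 25\right) \left(-1 + 16\right) \right)} + F{\left(-15 \right)} = -42 - 15 \left(-15 + \sqrt{2} \sqrt{\left(-15\right)^{2}}\right) = -42 - 15 \left(-15 + \sqrt{2} \sqrt{225}\right) = -42 - 15 \left(-15 + \sqrt{2} \cdot 15\right) = -42 - 15 \left(-15 + 15 \sqrt{2}\right) = -42 + \left(225 - 225 \sqrt{2}\right) = 183 - 225 \sqrt{2}$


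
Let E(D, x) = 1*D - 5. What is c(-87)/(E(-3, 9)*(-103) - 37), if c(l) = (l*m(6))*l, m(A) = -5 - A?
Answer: -83259/787 ≈ -105.79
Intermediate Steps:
E(D, x) = -5 + D (E(D, x) = D - 5 = -5 + D)
c(l) = -11*l**2 (c(l) = (l*(-5 - 1*6))*l = (l*(-5 - 6))*l = (l*(-11))*l = (-11*l)*l = -11*l**2)
c(-87)/(E(-3, 9)*(-103) - 37) = (-11*(-87)**2)/((-5 - 3)*(-103) - 37) = (-11*7569)/(-8*(-103) - 37) = -83259/(824 - 37) = -83259/787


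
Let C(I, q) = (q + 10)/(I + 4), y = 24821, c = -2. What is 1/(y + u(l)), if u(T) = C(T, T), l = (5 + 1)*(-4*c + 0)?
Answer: 26/645375 ≈ 4.0287e-5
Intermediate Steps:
l = 48 (l = (5 + 1)*(-4*(-2) + 0) = 6*(8 + 0) = 6*8 = 48)
C(I, q) = (10 + q)/(4 + I)
u(T) = (10 + T)/(4 + T)
1/(y + u(l)) = 1/(24821 + (10 + 48)/(4 + 48)) = 1/(24821 + 58/52) = 1/(24821 + (1/52)*58) = 1/(24821 + 29/26) = 1/(645375/26) = 26/645375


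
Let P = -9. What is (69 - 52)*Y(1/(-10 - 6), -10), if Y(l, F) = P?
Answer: -153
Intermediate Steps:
Y(l, F) = -9
(69 - 52)*Y(1/(-10 - 6), -10) = (69 - 52)*(-9) = 17*(-9) = -153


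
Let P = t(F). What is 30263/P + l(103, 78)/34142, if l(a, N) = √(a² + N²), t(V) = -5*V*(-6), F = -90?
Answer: -30263/2700 + √16693/34142 ≈ -11.205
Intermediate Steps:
t(V) = 30*V
P = -2700 (P = 30*(-90) = -2700)
l(a, N) = √(N² + a²)
30263/P + l(103, 78)/34142 = 30263/(-2700) + √(78² + 103²)/34142 = 30263*(-1/2700) + √(6084 + 10609)*(1/34142) = -30263/2700 + √16693*(1/34142) = -30263/2700 + √16693/34142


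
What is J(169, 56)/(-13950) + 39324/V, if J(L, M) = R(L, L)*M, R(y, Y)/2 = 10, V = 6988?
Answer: 13518581/2437065 ≈ 5.5471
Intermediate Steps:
R(y, Y) = 20 (R(y, Y) = 2*10 = 20)
J(L, M) = 20*M
J(169, 56)/(-13950) + 39324/V = (20*56)/(-13950) + 39324/6988 = 1120*(-1/13950) + 39324*(1/6988) = -112/1395 + 9831/1747 = 13518581/2437065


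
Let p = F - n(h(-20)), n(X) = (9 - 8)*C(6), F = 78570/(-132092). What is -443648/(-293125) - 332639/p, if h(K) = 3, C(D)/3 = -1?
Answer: -6439732000050506/46563785625 ≈ -1.3830e+5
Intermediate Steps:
C(D) = -3 (C(D) = 3*(-1) = -3)
F = -39285/66046 (F = 78570*(-1/132092) = -39285/66046 ≈ -0.59481)
n(X) = -3 (n(X) = (9 - 8)*(-3) = 1*(-3) = -3)
p = 158853/66046 (p = -39285/66046 - 1*(-3) = -39285/66046 + 3 = 158853/66046 ≈ 2.4052)
-443648/(-293125) - 332639/p = -443648/(-293125) - 332639/158853/66046 = -443648*(-1/293125) - 332639*66046/158853 = 443648/293125 - 21969475394/158853 = -6439732000050506/46563785625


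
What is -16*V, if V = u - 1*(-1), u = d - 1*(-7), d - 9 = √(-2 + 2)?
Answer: -272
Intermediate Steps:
d = 9 (d = 9 + √(-2 + 2) = 9 + √0 = 9 + 0 = 9)
u = 16 (u = 9 - 1*(-7) = 9 + 7 = 16)
V = 17 (V = 16 - 1*(-1) = 16 + 1 = 17)
-16*V = -16*17 = -272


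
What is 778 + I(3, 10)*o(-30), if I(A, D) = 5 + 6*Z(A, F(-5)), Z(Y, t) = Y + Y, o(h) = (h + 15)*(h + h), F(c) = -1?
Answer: 37678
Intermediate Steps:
o(h) = 2*h*(15 + h) (o(h) = (15 + h)*(2*h) = 2*h*(15 + h))
Z(Y, t) = 2*Y
I(A, D) = 5 + 12*A (I(A, D) = 5 + 6*(2*A) = 5 + 12*A)
778 + I(3, 10)*o(-30) = 778 + (5 + 12*3)*(2*(-30)*(15 - 30)) = 778 + (5 + 36)*(2*(-30)*(-15)) = 778 + 41*900 = 778 + 36900 = 37678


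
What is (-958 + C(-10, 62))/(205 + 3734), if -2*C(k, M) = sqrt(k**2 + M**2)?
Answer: -958/3939 - sqrt(986)/3939 ≈ -0.25118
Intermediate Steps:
C(k, M) = -sqrt(M**2 + k**2)/2 (C(k, M) = -sqrt(k**2 + M**2)/2 = -sqrt(M**2 + k**2)/2)
(-958 + C(-10, 62))/(205 + 3734) = (-958 - sqrt(62**2 + (-10)**2)/2)/(205 + 3734) = (-958 - sqrt(3844 + 100)/2)/3939 = (-958 - sqrt(986))*(1/3939) = -958/3939 - sqrt(986)/3939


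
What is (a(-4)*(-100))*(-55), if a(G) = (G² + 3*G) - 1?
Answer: 16500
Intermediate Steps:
a(G) = -1 + G² + 3*G
(a(-4)*(-100))*(-55) = ((-1 + (-4)² + 3*(-4))*(-100))*(-55) = ((-1 + 16 - 12)*(-100))*(-55) = (3*(-100))*(-55) = -300*(-55) = 16500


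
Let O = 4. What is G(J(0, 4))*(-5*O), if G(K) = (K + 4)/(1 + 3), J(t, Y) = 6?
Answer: -50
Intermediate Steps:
G(K) = 1 + K/4 (G(K) = (4 + K)/4 = (4 + K)*(1/4) = 1 + K/4)
G(J(0, 4))*(-5*O) = (1 + (1/4)*6)*(-5*4) = (1 + 3/2)*(-20) = (5/2)*(-20) = -50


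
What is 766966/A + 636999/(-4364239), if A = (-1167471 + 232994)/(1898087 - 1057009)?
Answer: -255934196530218245/370752815273 ≈ -6.9031e+5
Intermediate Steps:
A = -934477/841078 ≈ -1.1110
766966/A + 636999/(-4364239) = 766966/(-934477/841078) + 636999/(-4364239) = 766966*(-841078/934477) + 636999*(-1/4364239) = -645078229348/934477 - 57909/396749 = -255934196530218245/370752815273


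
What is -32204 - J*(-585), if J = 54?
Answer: -614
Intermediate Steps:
-32204 - J*(-585) = -32204 - 54*(-585) = -32204 - 1*(-31590) = -32204 + 31590 = -614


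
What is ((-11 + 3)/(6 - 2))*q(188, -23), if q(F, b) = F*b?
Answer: 8648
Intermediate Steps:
((-11 + 3)/(6 - 2))*q(188, -23) = ((-11 + 3)/(6 - 2))*(188*(-23)) = -8/4*(-4324) = -8*1/4*(-4324) = -2*(-4324) = 8648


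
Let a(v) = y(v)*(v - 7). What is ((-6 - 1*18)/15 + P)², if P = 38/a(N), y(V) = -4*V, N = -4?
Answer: 638401/193600 ≈ 3.2975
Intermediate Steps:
a(v) = -4*v*(-7 + v) (a(v) = (-4*v)*(v - 7) = (-4*v)*(-7 + v) = -4*v*(-7 + v))
P = -19/88 (P = 38/((4*(-4)*(7 - 1*(-4)))) = 38/((4*(-4)*(7 + 4))) = 38/((4*(-4)*11)) = 38/(-176) = 38*(-1/176) = -19/88 ≈ -0.21591)
((-6 - 1*18)/15 + P)² = ((-6 - 1*18)/15 - 19/88)² = ((-6 - 18)*(1/15) - 19/88)² = (-24*1/15 - 19/88)² = (-8/5 - 19/88)² = (-799/440)² = 638401/193600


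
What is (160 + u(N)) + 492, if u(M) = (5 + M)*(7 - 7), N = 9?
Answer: 652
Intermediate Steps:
u(M) = 0 (u(M) = (5 + M)*0 = 0)
(160 + u(N)) + 492 = (160 + 0) + 492 = 160 + 492 = 652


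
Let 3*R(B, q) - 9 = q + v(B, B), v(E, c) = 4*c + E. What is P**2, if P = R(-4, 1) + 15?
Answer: 1225/9 ≈ 136.11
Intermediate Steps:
v(E, c) = E + 4*c
R(B, q) = 3 + q/3 + 5*B/3 (R(B, q) = 3 + (q + (B + 4*B))/3 = 3 + (q + 5*B)/3 = 3 + (q/3 + 5*B/3) = 3 + q/3 + 5*B/3)
P = 35/3 (P = (3 + (1/3)*1 + (5/3)*(-4)) + 15 = (3 + 1/3 - 20/3) + 15 = -10/3 + 15 = 35/3 ≈ 11.667)
P**2 = (35/3)**2 = 1225/9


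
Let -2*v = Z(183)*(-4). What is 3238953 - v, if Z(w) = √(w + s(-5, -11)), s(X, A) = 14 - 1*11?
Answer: 3238953 - 2*√186 ≈ 3.2389e+6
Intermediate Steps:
s(X, A) = 3 (s(X, A) = 14 - 11 = 3)
Z(w) = √(3 + w) (Z(w) = √(w + 3) = √(3 + w))
v = 2*√186 (v = -√(3 + 183)*(-4)/2 = -√186*(-4)/2 = -(-2)*√186 = 2*√186 ≈ 27.276)
3238953 - v = 3238953 - 2*√186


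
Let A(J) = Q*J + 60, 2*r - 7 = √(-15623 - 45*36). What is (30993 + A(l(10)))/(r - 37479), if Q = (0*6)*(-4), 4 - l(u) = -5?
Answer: -775817801/936278274 - 10351*I*√17243/936278274 ≈ -0.82862 - 0.0014517*I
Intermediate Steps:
l(u) = 9 (l(u) = 4 - 1*(-5) = 4 + 5 = 9)
r = 7/2 + I*√17243/2 (r = 7/2 + √(-15623 - 45*36)/2 = 7/2 + √(-15623 - 1620)/2 = 7/2 + √(-17243)/2 = 7/2 + (I*√17243)/2 = 7/2 + I*√17243/2 ≈ 3.5 + 65.656*I)
Q = 0 (Q = 0*(-4) = 0)
A(J) = 60 (A(J) = 0*J + 60 = 0 + 60 = 60)
(30993 + A(l(10)))/(r - 37479) = (30993 + 60)/((7/2 + I*√17243/2) - 37479) = 31053/(-74951/2 + I*√17243/2)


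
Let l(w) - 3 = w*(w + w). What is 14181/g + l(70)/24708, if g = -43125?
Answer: 24123409/355177500 ≈ 0.067919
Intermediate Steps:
l(w) = 3 + 2*w² (l(w) = 3 + w*(w + w) = 3 + w*(2*w) = 3 + 2*w²)
14181/g + l(70)/24708 = 14181/(-43125) + (3 + 2*70²)/24708 = 14181*(-1/43125) + (3 + 2*4900)*(1/24708) = -4727/14375 + (3 + 9800)*(1/24708) = -4727/14375 + 9803*(1/24708) = -4727/14375 + 9803/24708 = 24123409/355177500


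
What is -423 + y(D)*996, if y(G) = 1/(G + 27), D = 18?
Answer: -6013/15 ≈ -400.87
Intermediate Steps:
y(G) = 1/(27 + G)
-423 + y(D)*996 = -423 + 996/(27 + 18) = -423 + 996/45 = -423 + (1/45)*996 = -423 + 332/15 = -6013/15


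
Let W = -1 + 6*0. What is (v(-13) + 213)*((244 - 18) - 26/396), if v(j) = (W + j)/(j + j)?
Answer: 62092180/1287 ≈ 48246.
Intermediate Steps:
W = -1 (W = -1 + 0 = -1)
v(j) = (-1 + j)/(2*j) (v(j) = (-1 + j)/(j + j) = (-1 + j)/((2*j)) = (-1 + j)*(1/(2*j)) = (-1 + j)/(2*j))
(v(-13) + 213)*((244 - 18) - 26/396) = ((½)*(-1 - 13)/(-13) + 213)*((244 - 18) - 26/396) = ((½)*(-1/13)*(-14) + 213)*(226 - 26*1/396) = (7/13 + 213)*(226 - 13/198) = (2776/13)*(44735/198) = 62092180/1287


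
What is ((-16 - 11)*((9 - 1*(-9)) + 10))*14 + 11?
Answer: -10573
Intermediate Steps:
((-16 - 11)*((9 - 1*(-9)) + 10))*14 + 11 = -27*((9 + 9) + 10)*14 + 11 = -27*(18 + 10)*14 + 11 = -27*28*14 + 11 = -756*14 + 11 = -10584 + 11 = -10573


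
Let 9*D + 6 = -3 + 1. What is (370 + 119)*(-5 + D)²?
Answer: 457867/27 ≈ 16958.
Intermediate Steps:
D = -8/9 (D = -⅔ + (-3 + 1)/9 = -⅔ + (⅑)*(-2) = -⅔ - 2/9 = -8/9 ≈ -0.88889)
(370 + 119)*(-5 + D)² = (370 + 119)*(-5 - 8/9)² = 489*(-53/9)² = 489*(2809/81) = 457867/27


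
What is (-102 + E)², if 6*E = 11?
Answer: 361201/36 ≈ 10033.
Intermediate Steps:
E = 11/6 (E = (⅙)*11 = 11/6 ≈ 1.8333)
(-102 + E)² = (-102 + 11/6)² = (-601/6)² = 361201/36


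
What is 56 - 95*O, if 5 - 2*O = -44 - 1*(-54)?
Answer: 587/2 ≈ 293.50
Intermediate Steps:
O = -5/2 (O = 5/2 - (-44 - 1*(-54))/2 = 5/2 - (-44 + 54)/2 = 5/2 - 1/2*10 = 5/2 - 5 = -5/2 ≈ -2.5000)
56 - 95*O = 56 - 95*(-5/2) = 56 + 475/2 = 587/2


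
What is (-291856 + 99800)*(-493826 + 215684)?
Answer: 53418839952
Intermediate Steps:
(-291856 + 99800)*(-493826 + 215684) = -192056*(-278142) = 53418839952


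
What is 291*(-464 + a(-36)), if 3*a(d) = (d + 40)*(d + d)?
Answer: -162960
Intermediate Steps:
a(d) = 2*d*(40 + d)/3 (a(d) = ((d + 40)*(d + d))/3 = ((40 + d)*(2*d))/3 = (2*d*(40 + d))/3 = 2*d*(40 + d)/3)
291*(-464 + a(-36)) = 291*(-464 + (⅔)*(-36)*(40 - 36)) = 291*(-464 + (⅔)*(-36)*4) = 291*(-464 - 96) = 291*(-560) = -162960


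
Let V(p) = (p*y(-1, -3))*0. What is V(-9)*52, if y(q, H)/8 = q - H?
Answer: 0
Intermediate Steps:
y(q, H) = -8*H + 8*q (y(q, H) = 8*(q - H) = -8*H + 8*q)
V(p) = 0 (V(p) = (p*(-8*(-3) + 8*(-1)))*0 = (p*(24 - 8))*0 = (p*16)*0 = (16*p)*0 = 0)
V(-9)*52 = 0*52 = 0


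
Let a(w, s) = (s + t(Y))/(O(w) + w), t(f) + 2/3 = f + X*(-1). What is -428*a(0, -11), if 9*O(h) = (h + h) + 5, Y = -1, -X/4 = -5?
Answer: 125832/5 ≈ 25166.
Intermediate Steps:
X = 20 (X = -4*(-5) = 20)
O(h) = 5/9 + 2*h/9 (O(h) = ((h + h) + 5)/9 = (2*h + 5)/9 = (5 + 2*h)/9 = 5/9 + 2*h/9)
t(f) = -62/3 + f (t(f) = -⅔ + (f + 20*(-1)) = -⅔ + (f - 20) = -⅔ + (-20 + f) = -62/3 + f)
a(w, s) = (-65/3 + s)/(5/9 + 11*w/9) (a(w, s) = (s + (-62/3 - 1))/((5/9 + 2*w/9) + w) = (s - 65/3)/(5/9 + 11*w/9) = (-65/3 + s)/(5/9 + 11*w/9))
-428*a(0, -11) = -1284*(-65 + 3*(-11))/(5 + 11*0) = -1284*(-65 - 33)/(5 + 0) = -1284*(-98)/5 = -428*(-294/5) = 125832/5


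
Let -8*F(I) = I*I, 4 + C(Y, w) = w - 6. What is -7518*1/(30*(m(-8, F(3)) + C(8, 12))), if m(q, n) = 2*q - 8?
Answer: 1253/110 ≈ 11.391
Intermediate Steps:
C(Y, w) = -10 + w (C(Y, w) = -4 + (w - 6) = -4 + (-6 + w) = -10 + w)
F(I) = -I²/8 (F(I) = -I*I/8 = -I²/8)
m(q, n) = -8 + 2*q
-7518*1/(30*(m(-8, F(3)) + C(8, 12))) = -7518*1/(30*((-8 + 2*(-8)) + (-10 + 12))) = -7518*1/(30*((-8 - 16) + 2)) = -7518*1/(30*(-24 + 2)) = -7518/(30*(-22)) = -7518/(-660) = -7518*(-1/660) = 1253/110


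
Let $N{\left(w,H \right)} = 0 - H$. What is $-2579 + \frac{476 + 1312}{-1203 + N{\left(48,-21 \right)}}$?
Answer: $- \frac{508361}{197} \approx -2580.5$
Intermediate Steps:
$N{\left(w,H \right)} = - H$
$-2579 + \frac{476 + 1312}{-1203 + N{\left(48,-21 \right)}} = -2579 + \frac{476 + 1312}{-1203 - -21} = -2579 + \frac{1788}{-1203 + 21} = -2579 + \frac{1788}{-1182} = -2579 + 1788 \left(- \frac{1}{1182}\right) = -2579 - \frac{298}{197} = - \frac{508361}{197}$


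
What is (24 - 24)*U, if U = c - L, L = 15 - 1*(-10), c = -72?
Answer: 0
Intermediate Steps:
L = 25 (L = 15 + 10 = 25)
U = -97 (U = -72 - 1*25 = -72 - 25 = -97)
(24 - 24)*U = (24 - 24)*(-97) = 0*(-97) = 0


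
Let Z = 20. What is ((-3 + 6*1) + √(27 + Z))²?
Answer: (3 + √47)² ≈ 97.134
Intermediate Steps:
((-3 + 6*1) + √(27 + Z))² = ((-3 + 6*1) + √(27 + 20))² = ((-3 + 6) + √47)² = (3 + √47)²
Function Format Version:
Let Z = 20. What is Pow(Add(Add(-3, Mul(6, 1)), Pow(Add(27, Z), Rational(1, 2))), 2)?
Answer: Pow(Add(3, Pow(47, Rational(1, 2))), 2) ≈ 97.134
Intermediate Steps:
Pow(Add(Add(-3, Mul(6, 1)), Pow(Add(27, Z), Rational(1, 2))), 2) = Pow(Add(Add(-3, Mul(6, 1)), Pow(Add(27, 20), Rational(1, 2))), 2) = Pow(Add(Add(-3, 6), Pow(47, Rational(1, 2))), 2) = Pow(Add(3, Pow(47, Rational(1, 2))), 2)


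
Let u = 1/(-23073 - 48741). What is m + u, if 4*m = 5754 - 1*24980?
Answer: -172586996/35907 ≈ -4806.5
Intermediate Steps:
m = -9613/2 (m = (5754 - 1*24980)/4 = (5754 - 24980)/4 = (¼)*(-19226) = -9613/2 ≈ -4806.5)
u = -1/71814 (u = 1/(-71814) = -1/71814 ≈ -1.3925e-5)
m + u = -9613/2 - 1/71814 = -172586996/35907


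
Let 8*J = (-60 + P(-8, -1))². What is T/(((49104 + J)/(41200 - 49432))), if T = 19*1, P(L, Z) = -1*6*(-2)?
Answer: -19/6 ≈ -3.1667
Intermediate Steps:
P(L, Z) = 12 (P(L, Z) = -6*(-2) = 12)
J = 288 (J = (-60 + 12)²/8 = (⅛)*(-48)² = (⅛)*2304 = 288)
T = 19
T/(((49104 + J)/(41200 - 49432))) = 19/(((49104 + 288)/(41200 - 49432))) = 19/((49392/(-8232))) = 19/((49392*(-1/8232))) = 19/(-6) = 19*(-⅙) = -19/6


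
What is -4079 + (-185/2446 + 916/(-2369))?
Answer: -23638746147/5794574 ≈ -4079.5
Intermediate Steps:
-4079 + (-185/2446 + 916/(-2369)) = -4079 + (-185*1/2446 + 916*(-1/2369)) = -4079 + (-185/2446 - 916/2369) = -4079 - 2678801/5794574 = -23638746147/5794574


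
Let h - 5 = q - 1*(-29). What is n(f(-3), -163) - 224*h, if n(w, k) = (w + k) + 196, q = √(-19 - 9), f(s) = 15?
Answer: -7568 - 448*I*√7 ≈ -7568.0 - 1185.3*I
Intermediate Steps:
q = 2*I*√7 (q = √(-28) = 2*I*√7 ≈ 5.2915*I)
n(w, k) = 196 + k + w (n(w, k) = (k + w) + 196 = 196 + k + w)
h = 34 + 2*I*√7 (h = 5 + (2*I*√7 - 1*(-29)) = 5 + (2*I*√7 + 29) = 5 + (29 + 2*I*√7) = 34 + 2*I*√7 ≈ 34.0 + 5.2915*I)
n(f(-3), -163) - 224*h = (196 - 163 + 15) - 224*(34 + 2*I*√7) = 48 + (-7616 - 448*I*√7) = -7568 - 448*I*√7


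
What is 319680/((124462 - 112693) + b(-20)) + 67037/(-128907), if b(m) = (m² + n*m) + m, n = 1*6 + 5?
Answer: 40409305387/1537731603 ≈ 26.279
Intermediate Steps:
n = 11 (n = 6 + 5 = 11)
b(m) = m² + 12*m (b(m) = (m² + 11*m) + m = m² + 12*m)
319680/((124462 - 112693) + b(-20)) + 67037/(-128907) = 319680/((124462 - 112693) - 20*(12 - 20)) + 67037/(-128907) = 319680/(11769 - 20*(-8)) + 67037*(-1/128907) = 319680/(11769 + 160) - 67037/128907 = 319680/11929 - 67037/128907 = 40409305387/1537731603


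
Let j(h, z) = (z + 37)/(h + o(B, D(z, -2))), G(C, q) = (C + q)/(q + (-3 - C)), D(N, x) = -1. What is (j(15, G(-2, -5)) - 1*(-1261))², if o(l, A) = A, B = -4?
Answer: 11268459409/7056 ≈ 1.5970e+6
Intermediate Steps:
G(C, q) = (C + q)/(-3 + q - C)
j(h, z) = (37 + z)/(-1 + h) (j(h, z) = (z + 37)/(h - 1) = (37 + z)/(-1 + h))
(j(15, G(-2, -5)) - 1*(-1261))² = ((37 + (-2 - 5)/(-3 - 5 - 1*(-2)))/(-1 + 15) - 1*(-1261))² = ((37 - 7/(-3 - 5 + 2))/14 + 1261)² = ((37 - 7/(-6))/14 + 1261)² = ((37 - ⅙*(-7))/14 + 1261)² = ((37 + 7/6)/14 + 1261)² = ((1/14)*(229/6) + 1261)² = (229/84 + 1261)² = (106153/84)² = 11268459409/7056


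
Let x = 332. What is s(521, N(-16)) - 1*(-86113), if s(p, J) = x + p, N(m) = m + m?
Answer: 86966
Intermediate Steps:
N(m) = 2*m
s(p, J) = 332 + p
s(521, N(-16)) - 1*(-86113) = (332 + 521) - 1*(-86113) = 853 + 86113 = 86966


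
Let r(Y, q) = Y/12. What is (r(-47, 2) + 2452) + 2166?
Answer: 55369/12 ≈ 4614.1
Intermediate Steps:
r(Y, q) = Y/12 (r(Y, q) = Y*(1/12) = Y/12)
(r(-47, 2) + 2452) + 2166 = ((1/12)*(-47) + 2452) + 2166 = (-47/12 + 2452) + 2166 = 29377/12 + 2166 = 55369/12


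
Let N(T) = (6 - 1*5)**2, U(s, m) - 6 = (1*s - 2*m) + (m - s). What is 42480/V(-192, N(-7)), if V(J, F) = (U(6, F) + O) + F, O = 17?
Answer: 42480/23 ≈ 1847.0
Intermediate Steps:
U(s, m) = 6 - m (U(s, m) = 6 + ((1*s - 2*m) + (m - s)) = 6 + ((s - 2*m) + (m - s)) = 6 - m)
N(T) = 1 (N(T) = (6 - 5)**2 = 1**2 = 1)
V(J, F) = 23 (V(J, F) = ((6 - F) + 17) + F = (23 - F) + F = 23)
42480/V(-192, N(-7)) = 42480/23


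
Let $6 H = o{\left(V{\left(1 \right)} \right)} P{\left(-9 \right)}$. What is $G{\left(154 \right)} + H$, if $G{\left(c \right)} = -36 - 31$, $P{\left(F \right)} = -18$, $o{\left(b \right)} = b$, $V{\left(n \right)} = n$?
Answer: $-70$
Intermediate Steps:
$G{\left(c \right)} = -67$
$H = -3$ ($H = \frac{1 \left(-18\right)}{6} = \frac{1}{6} \left(-18\right) = -3$)
$G{\left(154 \right)} + H = -67 - 3 = -70$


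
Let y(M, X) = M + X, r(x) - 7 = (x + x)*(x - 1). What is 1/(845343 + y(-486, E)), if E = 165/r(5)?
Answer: 47/39708444 ≈ 1.1836e-6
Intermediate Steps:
r(x) = 7 + 2*x*(-1 + x) (r(x) = 7 + (x + x)*(x - 1) = 7 + (2*x)*(-1 + x) = 7 + 2*x*(-1 + x))
E = 165/47 (E = 165/(7 - 2*5 + 2*5**2) = 165/(7 - 10 + 2*25) = 165/(7 - 10 + 50) = 165/47 ≈ 3.5106)
1/(845343 + y(-486, E)) = 1/(845343 + (-486 + 165/47)) = 1/(845343 - 22677/47) = 1/(39708444/47) = 47/39708444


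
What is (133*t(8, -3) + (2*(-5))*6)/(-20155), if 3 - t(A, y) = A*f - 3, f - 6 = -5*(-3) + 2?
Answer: 23734/20155 ≈ 1.1776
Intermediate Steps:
f = 23 (f = 6 + (-5*(-3) + 2) = 6 + (-1*(-15) + 2) = 6 + (15 + 2) = 6 + 17 = 23)
t(A, y) = 6 - 23*A (t(A, y) = 3 - (A*23 - 3) = 3 - (23*A - 3) = 3 - (-3 + 23*A) = 3 + (3 - 23*A) = 6 - 23*A)
(133*t(8, -3) + (2*(-5))*6)/(-20155) = (133*(6 - 23*8) + (2*(-5))*6)/(-20155) = (133*(6 - 184) - 10*6)*(-1/20155) = (133*(-178) - 60)*(-1/20155) = (-23674 - 60)*(-1/20155) = -23734*(-1/20155) = 23734/20155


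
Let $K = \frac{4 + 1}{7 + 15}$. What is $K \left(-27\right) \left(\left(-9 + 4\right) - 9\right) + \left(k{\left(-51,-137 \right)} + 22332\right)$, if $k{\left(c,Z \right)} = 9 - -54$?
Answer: $\frac{247290}{11} \approx 22481.0$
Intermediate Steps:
$k{\left(c,Z \right)} = 63$ ($k{\left(c,Z \right)} = 9 + 54 = 63$)
$K = \frac{5}{22} \approx 0.22727$
$K \left(-27\right) \left(\left(-9 + 4\right) - 9\right) + \left(k{\left(-51,-137 \right)} + 22332\right) = \frac{5}{22} \left(-27\right) \left(\left(-9 + 4\right) - 9\right) + \left(63 + 22332\right) = - \frac{135 \left(-5 - 9\right)}{22} + 22395 = \left(- \frac{135}{22}\right) \left(-14\right) + 22395 = \frac{945}{11} + 22395 = \frac{247290}{11}$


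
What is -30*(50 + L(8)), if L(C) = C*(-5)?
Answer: -300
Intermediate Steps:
L(C) = -5*C
-30*(50 + L(8)) = -30*(50 - 5*8) = -30*(50 - 40) = -30*10 = -300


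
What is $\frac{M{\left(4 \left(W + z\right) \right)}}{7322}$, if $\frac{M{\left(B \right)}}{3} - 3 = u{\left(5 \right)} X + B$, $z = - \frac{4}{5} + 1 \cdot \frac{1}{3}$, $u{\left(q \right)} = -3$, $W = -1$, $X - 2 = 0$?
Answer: $- \frac{19}{5230} \approx -0.0036329$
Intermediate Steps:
$X = 2$ ($X = 2 + 0 = 2$)
$z = - \frac{7}{15}$ ($z = \left(-4\right) \frac{1}{5} + 1 \cdot \frac{1}{3} = - \frac{4}{5} + \frac{1}{3} = - \frac{7}{15} \approx -0.46667$)
$M{\left(B \right)} = -9 + 3 B$ ($M{\left(B \right)} = 9 + 3 \left(\left(-3\right) 2 + B\right) = 9 + 3 \left(-6 + B\right) = 9 + \left(-18 + 3 B\right) = -9 + 3 B$)
$\frac{M{\left(4 \left(W + z\right) \right)}}{7322} = \frac{-9 + 3 \cdot 4 \left(-1 - \frac{7}{15}\right)}{7322} = \left(-9 + 3 \cdot 4 \left(- \frac{22}{15}\right)\right) \frac{1}{7322} = \left(-9 + 3 \left(- \frac{88}{15}\right)\right) \frac{1}{7322} = \left(-9 - \frac{88}{5}\right) \frac{1}{7322} = \left(- \frac{133}{5}\right) \frac{1}{7322} = - \frac{19}{5230}$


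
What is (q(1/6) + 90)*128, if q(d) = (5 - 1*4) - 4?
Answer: 11136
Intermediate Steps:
q(d) = -3 (q(d) = (5 - 4) - 4 = 1 - 4 = -3)
(q(1/6) + 90)*128 = (-3 + 90)*128 = 87*128 = 11136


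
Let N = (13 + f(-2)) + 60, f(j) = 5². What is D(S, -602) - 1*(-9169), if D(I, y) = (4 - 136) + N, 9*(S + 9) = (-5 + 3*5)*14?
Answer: 9135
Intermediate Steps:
f(j) = 25
N = 98 (N = (13 + 25) + 60 = 38 + 60 = 98)
S = 59/9 (S = -9 + ((-5 + 3*5)*14)/9 = -9 + ((-5 + 15)*14)/9 = -9 + (10*14)/9 = -9 + (⅑)*140 = -9 + 140/9 = 59/9 ≈ 6.5556)
D(I, y) = -34 (D(I, y) = (4 - 136) + 98 = -132 + 98 = -34)
D(S, -602) - 1*(-9169) = -34 - 1*(-9169) = -34 + 9169 = 9135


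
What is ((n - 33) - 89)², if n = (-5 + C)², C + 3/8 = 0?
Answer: 35509681/4096 ≈ 8669.4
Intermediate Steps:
C = -3/8 (C = -3/8 + 0 = -3/8 ≈ -0.37500)
n = 1849/64 (n = (-5 - 3/8)² = (-43/8)² = 1849/64 ≈ 28.891)
((n - 33) - 89)² = ((1849/64 - 33) - 89)² = (-263/64 - 89)² = (-5959/64)² = 35509681/4096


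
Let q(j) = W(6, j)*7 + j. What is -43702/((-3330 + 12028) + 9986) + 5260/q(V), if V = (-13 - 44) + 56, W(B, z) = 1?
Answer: 8167969/9342 ≈ 874.33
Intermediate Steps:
V = -1 (V = -57 + 56 = -1)
q(j) = 7 + j (q(j) = 1*7 + j = 7 + j)
-43702/((-3330 + 12028) + 9986) + 5260/q(V) = -43702/((-3330 + 12028) + 9986) + 5260/(7 - 1) = -43702/(8698 + 9986) + 5260/6 = -43702/18684 + 5260*(⅙) = -43702*1/18684 + 2630/3 = -21851/9342 + 2630/3 = 8167969/9342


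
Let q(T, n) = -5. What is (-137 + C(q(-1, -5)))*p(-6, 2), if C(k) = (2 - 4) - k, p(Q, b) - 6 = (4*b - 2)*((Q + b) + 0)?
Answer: 2412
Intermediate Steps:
p(Q, b) = 6 + (-2 + 4*b)*(Q + b) (p(Q, b) = 6 + (4*b - 2)*((Q + b) + 0) = 6 + (-2 + 4*b)*(Q + b))
C(k) = -2 - k
(-137 + C(q(-1, -5)))*p(-6, 2) = (-137 + (-2 - 1*(-5)))*(6 - 2*(-6) - 2*2 + 4*2**2 + 4*(-6)*2) = (-137 + (-2 + 5))*(6 + 12 - 4 + 4*4 - 48) = (-137 + 3)*(6 + 12 - 4 + 16 - 48) = -134*(-18) = 2412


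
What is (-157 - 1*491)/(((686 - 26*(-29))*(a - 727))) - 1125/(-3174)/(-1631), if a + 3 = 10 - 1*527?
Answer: 3088941/21518207060 ≈ 0.00014355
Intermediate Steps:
a = -520 (a = -3 + (10 - 1*527) = -3 + (10 - 527) = -3 - 517 = -520)
(-157 - 1*491)/(((686 - 26*(-29))*(a - 727))) - 1125/(-3174)/(-1631) = (-157 - 1*491)/(((686 - 26*(-29))*(-520 - 727))) - 1125/(-3174)/(-1631) = (-157 - 491)/(((686 + 754)*(-1247))) - 1125*(-1/3174)*(-1/1631) = -648/(1440*(-1247)) + (375/1058)*(-1/1631) = -648/(-1795680) - 375/1725598 = -648*(-1/1795680) - 375/1725598 = 9/24940 - 375/1725598 = 3088941/21518207060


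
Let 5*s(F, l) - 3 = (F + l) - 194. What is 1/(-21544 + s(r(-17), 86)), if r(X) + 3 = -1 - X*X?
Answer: -5/108118 ≈ -4.6246e-5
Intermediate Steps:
r(X) = -4 - X² (r(X) = -3 + (-1 - X*X) = -3 + (-1 - X²) = -4 - X²)
s(F, l) = -191/5 + F/5 + l/5 (s(F, l) = ⅗ + ((F + l) - 194)/5 = ⅗ + (-194 + F + l)/5 = ⅗ + (-194/5 + F/5 + l/5) = -191/5 + F/5 + l/5)
1/(-21544 + s(r(-17), 86)) = 1/(-21544 + (-191/5 + (-4 - 1*(-17)²)/5 + (⅕)*86)) = 1/(-21544 + (-191/5 + (-4 - 1*289)/5 + 86/5)) = 1/(-21544 + (-191/5 + (-4 - 289)/5 + 86/5)) = 1/(-21544 + (-191/5 + (⅕)*(-293) + 86/5)) = 1/(-21544 + (-191/5 - 293/5 + 86/5)) = 1/(-21544 - 398/5) = 1/(-108118/5) = -5/108118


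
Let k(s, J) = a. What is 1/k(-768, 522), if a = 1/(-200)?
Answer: -200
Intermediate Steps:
a = -1/200 ≈ -0.0050000
k(s, J) = -1/200
1/k(-768, 522) = 1/(-1/200) = -200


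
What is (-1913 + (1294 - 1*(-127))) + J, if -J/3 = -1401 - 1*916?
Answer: 6459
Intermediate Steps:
J = 6951 (J = -3*(-1401 - 1*916) = -3*(-1401 - 916) = -3*(-2317) = 6951)
(-1913 + (1294 - 1*(-127))) + J = (-1913 + (1294 - 1*(-127))) + 6951 = (-1913 + (1294 + 127)) + 6951 = (-1913 + 1421) + 6951 = -492 + 6951 = 6459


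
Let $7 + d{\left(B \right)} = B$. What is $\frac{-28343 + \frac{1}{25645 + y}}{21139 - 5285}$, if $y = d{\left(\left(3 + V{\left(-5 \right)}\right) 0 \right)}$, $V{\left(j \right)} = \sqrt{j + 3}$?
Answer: $- \frac{726657833}{406464852} \approx -1.7878$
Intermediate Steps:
$V{\left(j \right)} = \sqrt{3 + j}$
$d{\left(B \right)} = -7 + B$
$y = -7$ ($y = -7 + \left(3 + \sqrt{3 - 5}\right) 0 = -7 + \left(3 + \sqrt{-2}\right) 0 = -7 + \left(3 + i \sqrt{2}\right) 0 = -7 + 0 = -7$)
$\frac{-28343 + \frac{1}{25645 + y}}{21139 - 5285} = \frac{-28343 + \frac{1}{25645 - 7}}{21139 - 5285} = \frac{-28343 + \frac{1}{25638}}{15854} = \left(-28343 + \frac{1}{25638}\right) \frac{1}{15854} = \left(- \frac{726657833}{25638}\right) \frac{1}{15854} = - \frac{726657833}{406464852}$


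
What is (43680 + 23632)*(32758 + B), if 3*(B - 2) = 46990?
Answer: 9778414240/3 ≈ 3.2595e+9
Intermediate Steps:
B = 46996/3 (B = 2 + (⅓)*46990 = 2 + 46990/3 = 46996/3 ≈ 15665.)
(43680 + 23632)*(32758 + B) = (43680 + 23632)*(32758 + 46996/3) = 67312*(145270/3) = 9778414240/3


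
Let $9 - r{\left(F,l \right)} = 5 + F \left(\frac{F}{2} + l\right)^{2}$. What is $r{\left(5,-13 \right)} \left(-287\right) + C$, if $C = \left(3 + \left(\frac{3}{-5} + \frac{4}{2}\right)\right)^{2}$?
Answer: $\frac{15708011}{100} \approx 1.5708 \cdot 10^{5}$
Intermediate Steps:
$C = \frac{484}{25}$ ($C = \left(3 + \left(3 \left(- \frac{1}{5}\right) + 4 \cdot \frac{1}{2}\right)\right)^{2} = \left(3 + \left(- \frac{3}{5} + 2\right)\right)^{2} = \left(3 + \frac{7}{5}\right)^{2} = \left(\frac{22}{5}\right)^{2} = \frac{484}{25} \approx 19.36$)
$r{\left(F,l \right)} = 4 - F \left(l + \frac{F}{2}\right)^{2}$ ($r{\left(F,l \right)} = 9 - \left(5 + F \left(\frac{F}{2} + l\right)^{2}\right) = 9 - \left(5 + F \left(l + \frac{F}{2}\right)^{2}\right) = 4 - F \left(l + \frac{F}{2}\right)^{2}$)
$r{\left(5,-13 \right)} \left(-287\right) + C = \left(4 - \frac{5 \left(5 + 2 \left(-13\right)\right)^{2}}{4}\right) \left(-287\right) + \frac{484}{25} = \left(4 - \frac{5 \left(5 - 26\right)^{2}}{4}\right) \left(-287\right) + \frac{484}{25} = \left(4 - \frac{5 \left(-21\right)^{2}}{4}\right) \left(-287\right) + \frac{484}{25} = \left(4 - \frac{5}{4} \cdot 441\right) \left(-287\right) + \frac{484}{25} = \left(4 - \frac{2205}{4}\right) \left(-287\right) + \frac{484}{25} = \left(- \frac{2189}{4}\right) \left(-287\right) + \frac{484}{25} = \frac{628243}{4} + \frac{484}{25} = \frac{15708011}{100}$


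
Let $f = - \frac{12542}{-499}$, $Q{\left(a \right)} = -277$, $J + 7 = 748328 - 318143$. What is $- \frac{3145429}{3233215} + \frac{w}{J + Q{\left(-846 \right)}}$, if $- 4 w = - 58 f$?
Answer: $- \frac{674171323945286}{693591218495785} \approx -0.972$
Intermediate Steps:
$J = 430178$ ($J = -7 + \left(748328 - 318143\right) = -7 + 430185 = 430178$)
$f = \frac{12542}{499}$ ($f = \left(-12542\right) \left(- \frac{1}{499}\right) = \frac{12542}{499} \approx 25.134$)
$w = \frac{181859}{499}$ ($w = - \frac{\left(-58\right) \frac{12542}{499}}{4} = \left(- \frac{1}{4}\right) \left(- \frac{727436}{499}\right) = \frac{181859}{499} \approx 364.45$)
$- \frac{3145429}{3233215} + \frac{w}{J + Q{\left(-846 \right)}} = - \frac{3145429}{3233215} + \frac{181859}{499 \left(430178 - 277\right)} = \left(-3145429\right) \frac{1}{3233215} + \frac{181859}{499 \cdot 429901} = - \frac{3145429}{3233215} + \frac{181859}{499} \cdot \frac{1}{429901} = - \frac{3145429}{3233215} + \frac{181859}{214520599} = - \frac{674171323945286}{693591218495785}$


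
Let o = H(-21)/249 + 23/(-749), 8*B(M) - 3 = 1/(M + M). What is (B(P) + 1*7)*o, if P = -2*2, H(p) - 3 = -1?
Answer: -663953/3978688 ≈ -0.16688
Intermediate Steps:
H(p) = 2 (H(p) = 3 - 1 = 2)
P = -4
B(M) = 3/8 + 1/(16*M) (B(M) = 3/8 + 1/(8*(M + M)) = 3/8 + 1/(8*((2*M))) = 3/8 + (1/(2*M))/8 = 3/8 + 1/(16*M))
o = -4229/186501 (o = 2/249 + 23/(-749) = 2*(1/249) + 23*(-1/749) = 2/249 - 23/749 = -4229/186501 ≈ -0.022675)
(B(P) + 1*7)*o = ((1/16)*(1 + 6*(-4))/(-4) + 1*7)*(-4229/186501) = ((1/16)*(-1/4)*(1 - 24) + 7)*(-4229/186501) = ((1/16)*(-1/4)*(-23) + 7)*(-4229/186501) = (23/64 + 7)*(-4229/186501) = (471/64)*(-4229/186501) = -663953/3978688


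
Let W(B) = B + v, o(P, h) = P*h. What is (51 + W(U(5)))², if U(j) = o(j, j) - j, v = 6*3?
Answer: 7921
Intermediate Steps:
v = 18
U(j) = j² - j (U(j) = j*j - j = j² - j)
W(B) = 18 + B (W(B) = B + 18 = 18 + B)
(51 + W(U(5)))² = (51 + (18 + 5*(-1 + 5)))² = (51 + (18 + 5*4))² = (51 + (18 + 20))² = (51 + 38)² = 89² = 7921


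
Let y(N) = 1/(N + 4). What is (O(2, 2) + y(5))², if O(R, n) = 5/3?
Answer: 256/81 ≈ 3.1605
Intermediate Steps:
O(R, n) = 5/3 (O(R, n) = 5*(⅓) = 5/3)
y(N) = 1/(4 + N)
(O(2, 2) + y(5))² = (5/3 + 1/(4 + 5))² = (5/3 + 1/9)² = (5/3 + ⅑)² = (16/9)² = 256/81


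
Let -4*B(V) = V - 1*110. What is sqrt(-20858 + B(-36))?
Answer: 3*I*sqrt(9254)/2 ≈ 144.3*I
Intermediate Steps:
B(V) = 55/2 - V/4 (B(V) = -(V - 1*110)/4 = -(V - 110)/4 = -(-110 + V)/4 = 55/2 - V/4)
sqrt(-20858 + B(-36)) = sqrt(-20858 + (55/2 - 1/4*(-36))) = sqrt(-20858 + (55/2 + 9)) = sqrt(-20858 + 73/2) = sqrt(-41643/2) = 3*I*sqrt(9254)/2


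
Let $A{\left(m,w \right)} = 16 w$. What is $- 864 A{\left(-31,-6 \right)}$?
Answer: $82944$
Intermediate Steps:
$- 864 A{\left(-31,-6 \right)} = - 864 \cdot 16 \left(-6\right) = \left(-864\right) \left(-96\right) = 82944$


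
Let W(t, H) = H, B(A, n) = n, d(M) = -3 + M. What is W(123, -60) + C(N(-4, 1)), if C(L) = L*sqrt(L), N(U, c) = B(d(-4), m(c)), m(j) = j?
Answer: -59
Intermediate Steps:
N(U, c) = c
C(L) = L**(3/2)
W(123, -60) + C(N(-4, 1)) = -60 + 1**(3/2) = -60 + 1 = -59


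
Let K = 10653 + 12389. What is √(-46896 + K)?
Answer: I*√23854 ≈ 154.45*I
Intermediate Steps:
K = 23042
√(-46896 + K) = √(-46896 + 23042) = √(-23854) = I*√23854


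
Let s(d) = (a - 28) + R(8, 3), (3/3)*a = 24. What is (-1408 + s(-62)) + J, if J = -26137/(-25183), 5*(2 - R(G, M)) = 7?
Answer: -177585746/125915 ≈ -1410.4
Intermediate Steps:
a = 24
R(G, M) = 3/5 (R(G, M) = 2 - 1/5*7 = 2 - 7/5 = 3/5)
s(d) = -17/5 (s(d) = (24 - 28) + 3/5 = -4 + 3/5 = -17/5)
J = 26137/25183 (J = -26137*(-1/25183) = 26137/25183 ≈ 1.0379)
(-1408 + s(-62)) + J = (-1408 - 17/5) + 26137/25183 = -7057/5 + 26137/25183 = -177585746/125915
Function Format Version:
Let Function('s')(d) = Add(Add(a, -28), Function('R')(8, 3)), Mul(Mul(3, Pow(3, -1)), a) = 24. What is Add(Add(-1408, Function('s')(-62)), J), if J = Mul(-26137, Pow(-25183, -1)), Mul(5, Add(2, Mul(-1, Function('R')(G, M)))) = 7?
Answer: Rational(-177585746, 125915) ≈ -1410.4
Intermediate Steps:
a = 24
Function('R')(G, M) = Rational(3, 5) (Function('R')(G, M) = Add(2, Mul(Rational(-1, 5), 7)) = Add(2, Rational(-7, 5)) = Rational(3, 5))
Function('s')(d) = Rational(-17, 5) (Function('s')(d) = Add(Add(24, -28), Rational(3, 5)) = Add(-4, Rational(3, 5)) = Rational(-17, 5))
J = Rational(26137, 25183) (J = Mul(-26137, Rational(-1, 25183)) = Rational(26137, 25183) ≈ 1.0379)
Add(Add(-1408, Function('s')(-62)), J) = Add(Add(-1408, Rational(-17, 5)), Rational(26137, 25183)) = Add(Rational(-7057, 5), Rational(26137, 25183)) = Rational(-177585746, 125915)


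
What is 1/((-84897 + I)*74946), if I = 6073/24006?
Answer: -4001/25457049080719 ≈ -1.5717e-10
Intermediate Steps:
I = 6073/24006 (I = 6073*(1/24006) = 6073/24006 ≈ 0.25298)
1/((-84897 + I)*74946) = 1/((-84897 + 6073/24006)*74946) = (1/74946)/(-2038031309/24006) = -24006/2038031309*1/74946 = -4001/25457049080719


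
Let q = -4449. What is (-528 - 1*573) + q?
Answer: -5550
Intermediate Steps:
(-528 - 1*573) + q = (-528 - 1*573) - 4449 = (-528 - 573) - 4449 = -1101 - 4449 = -5550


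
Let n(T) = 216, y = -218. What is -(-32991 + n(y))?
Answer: 32775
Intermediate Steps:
-(-32991 + n(y)) = -(-32991 + 216) = -1*(-32775) = 32775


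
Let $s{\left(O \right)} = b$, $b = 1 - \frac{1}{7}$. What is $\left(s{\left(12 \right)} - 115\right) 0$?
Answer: $0$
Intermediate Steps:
$b = \frac{6}{7}$ ($b = 1 - \frac{1}{7} = \frac{6}{7} \approx 0.85714$)
$s{\left(O \right)} = \frac{6}{7}$
$\left(s{\left(12 \right)} - 115\right) 0 = \left(\frac{6}{7} - 115\right) 0 = \left(- \frac{799}{7}\right) 0 = 0$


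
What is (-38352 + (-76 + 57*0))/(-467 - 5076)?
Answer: 38428/5543 ≈ 6.9327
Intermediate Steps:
(-38352 + (-76 + 57*0))/(-467 - 5076) = (-38352 + (-76 + 0))/(-5543) = (-38352 - 76)*(-1/5543) = -38428*(-1/5543) = 38428/5543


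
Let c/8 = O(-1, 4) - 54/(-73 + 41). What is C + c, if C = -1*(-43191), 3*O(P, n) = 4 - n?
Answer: 86409/2 ≈ 43205.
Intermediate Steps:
O(P, n) = 4/3 - n/3 (O(P, n) = (4 - n)/3 = 4/3 - n/3)
C = 43191
c = 27/2 (c = 8*((4/3 - 1/3*4) - 54/(-73 + 41)) = 8*((4/3 - 4/3) - 54/(-32)) = 8*(0 - 1/32*(-54)) = 8*(0 + 27/16) = 8*(27/16) = 27/2 ≈ 13.500)
C + c = 43191 + 27/2 = 86409/2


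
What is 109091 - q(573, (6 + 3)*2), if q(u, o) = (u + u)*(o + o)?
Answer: 67835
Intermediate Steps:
q(u, o) = 4*o*u (q(u, o) = (2*u)*(2*o) = 4*o*u)
109091 - q(573, (6 + 3)*2) = 109091 - 4*(6 + 3)*2*573 = 109091 - 4*9*2*573 = 109091 - 4*18*573 = 109091 - 1*41256 = 109091 - 41256 = 67835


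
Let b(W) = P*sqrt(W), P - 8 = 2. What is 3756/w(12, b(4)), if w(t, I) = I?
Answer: 939/5 ≈ 187.80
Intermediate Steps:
P = 10 (P = 8 + 2 = 10)
b(W) = 10*sqrt(W)
3756/w(12, b(4)) = 3756/((10*sqrt(4))) = 3756/((10*2)) = 3756/20 = 3756*(1/20) = 939/5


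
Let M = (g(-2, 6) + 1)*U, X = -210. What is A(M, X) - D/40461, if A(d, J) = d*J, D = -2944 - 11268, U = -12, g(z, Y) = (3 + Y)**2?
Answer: 8360875252/40461 ≈ 2.0664e+5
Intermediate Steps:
D = -14212
M = -984 (M = ((3 + 6)**2 + 1)*(-12) = (9**2 + 1)*(-12) = (81 + 1)*(-12) = 82*(-12) = -984)
A(d, J) = J*d
A(M, X) - D/40461 = -210*(-984) - (-14212)/40461 = 206640 - (-14212)/40461 = 206640 - 1*(-14212/40461) = 206640 + 14212/40461 = 8360875252/40461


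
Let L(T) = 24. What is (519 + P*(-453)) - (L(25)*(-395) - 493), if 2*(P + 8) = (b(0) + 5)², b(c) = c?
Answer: 16907/2 ≈ 8453.5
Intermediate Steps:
P = 9/2 (P = -8 + (0 + 5)²/2 = -8 + (½)*5² = -8 + (½)*25 = -8 + 25/2 = 9/2 ≈ 4.5000)
(519 + P*(-453)) - (L(25)*(-395) - 493) = (519 + (9/2)*(-453)) - (24*(-395) - 493) = (519 - 4077/2) - (-9480 - 493) = -3039/2 - 1*(-9973) = -3039/2 + 9973 = 16907/2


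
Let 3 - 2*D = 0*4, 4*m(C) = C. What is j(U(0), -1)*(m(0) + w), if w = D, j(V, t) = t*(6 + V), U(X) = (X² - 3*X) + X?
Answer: -9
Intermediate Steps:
U(X) = X² - 2*X
m(C) = C/4
D = 3/2 (D = 3/2 - 0*4 = 3/2 - ½*0 = 3/2 + 0 = 3/2 ≈ 1.5000)
w = 3/2 ≈ 1.5000
j(U(0), -1)*(m(0) + w) = (-(6 + 0*(-2 + 0)))*((¼)*0 + 3/2) = (-(6 + 0*(-2)))*(0 + 3/2) = -(6 + 0)*(3/2) = -1*6*(3/2) = -6*3/2 = -9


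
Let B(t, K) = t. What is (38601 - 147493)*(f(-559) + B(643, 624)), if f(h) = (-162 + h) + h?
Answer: 69364204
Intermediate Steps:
f(h) = -162 + 2*h
(38601 - 147493)*(f(-559) + B(643, 624)) = (38601 - 147493)*((-162 + 2*(-559)) + 643) = -108892*((-162 - 1118) + 643) = -108892*(-1280 + 643) = -108892*(-637) = 69364204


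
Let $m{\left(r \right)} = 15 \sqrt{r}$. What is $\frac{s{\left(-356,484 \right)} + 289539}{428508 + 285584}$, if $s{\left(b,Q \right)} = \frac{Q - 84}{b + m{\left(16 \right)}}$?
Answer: $\frac{10712893}{26421404} \approx 0.40546$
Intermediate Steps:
$s{\left(b,Q \right)} = \frac{-84 + Q}{60 + b}$ ($s{\left(b,Q \right)} = \frac{Q - 84}{b + 15 \sqrt{16}} = \frac{-84 + Q}{b + 15 \cdot 4} = \frac{-84 + Q}{b + 60} = \frac{-84 + Q}{60 + b}$)
$\frac{s{\left(-356,484 \right)} + 289539}{428508 + 285584} = \frac{\frac{-84 + 484}{60 - 356} + 289539}{428508 + 285584} = \frac{\frac{1}{-296} \cdot 400 + 289539}{714092} = \left(\left(- \frac{1}{296}\right) 400 + 289539\right) \frac{1}{714092} = \left(- \frac{50}{37} + 289539\right) \frac{1}{714092} = \frac{10712893}{37} \cdot \frac{1}{714092} = \frac{10712893}{26421404}$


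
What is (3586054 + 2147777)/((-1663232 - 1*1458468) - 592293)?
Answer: -5733831/3713993 ≈ -1.5438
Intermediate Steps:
(3586054 + 2147777)/((-1663232 - 1*1458468) - 592293) = 5733831/((-1663232 - 1458468) - 592293) = 5733831/(-3121700 - 592293) = 5733831/(-3713993) = 5733831*(-1/3713993) = -5733831/3713993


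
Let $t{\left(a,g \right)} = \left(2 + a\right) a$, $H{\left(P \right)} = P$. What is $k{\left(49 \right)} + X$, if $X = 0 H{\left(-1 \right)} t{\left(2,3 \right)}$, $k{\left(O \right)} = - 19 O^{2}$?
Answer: $-45619$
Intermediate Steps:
$t{\left(a,g \right)} = a \left(2 + a\right)$
$X = 0$ ($X = 0 \left(-1\right) 2 \left(2 + 2\right) = 0 \cdot 2 \cdot 4 = 0 \cdot 8 = 0$)
$k{\left(49 \right)} + X = - 19 \cdot 49^{2} + 0 = \left(-19\right) 2401 + 0 = -45619 + 0 = -45619$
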